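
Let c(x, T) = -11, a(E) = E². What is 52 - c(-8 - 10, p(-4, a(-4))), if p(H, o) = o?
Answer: 63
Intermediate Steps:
52 - c(-8 - 10, p(-4, a(-4))) = 52 - 1*(-11) = 52 + 11 = 63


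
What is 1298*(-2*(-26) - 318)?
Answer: -345268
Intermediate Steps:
1298*(-2*(-26) - 318) = 1298*(52 - 318) = 1298*(-266) = -345268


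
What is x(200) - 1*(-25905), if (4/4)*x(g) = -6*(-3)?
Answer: 25923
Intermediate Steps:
x(g) = 18 (x(g) = -6*(-3) = 18)
x(200) - 1*(-25905) = 18 - 1*(-25905) = 18 + 25905 = 25923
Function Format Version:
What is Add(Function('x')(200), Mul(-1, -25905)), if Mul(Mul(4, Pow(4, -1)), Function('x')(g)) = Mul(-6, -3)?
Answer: 25923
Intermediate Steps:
Function('x')(g) = 18 (Function('x')(g) = Mul(-6, -3) = 18)
Add(Function('x')(200), Mul(-1, -25905)) = Add(18, Mul(-1, -25905)) = Add(18, 25905) = 25923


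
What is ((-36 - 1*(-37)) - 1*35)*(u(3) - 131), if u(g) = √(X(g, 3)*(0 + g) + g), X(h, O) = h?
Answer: 4454 - 68*√3 ≈ 4336.2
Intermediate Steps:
u(g) = √(g + g²) (u(g) = √(g*(0 + g) + g) = √(g*g + g) = √(g² + g) = √(g + g²))
((-36 - 1*(-37)) - 1*35)*(u(3) - 131) = ((-36 - 1*(-37)) - 1*35)*(√(3*(1 + 3)) - 131) = ((-36 + 37) - 35)*(√(3*4) - 131) = (1 - 35)*(√12 - 131) = -34*(2*√3 - 131) = -34*(-131 + 2*√3) = 4454 - 68*√3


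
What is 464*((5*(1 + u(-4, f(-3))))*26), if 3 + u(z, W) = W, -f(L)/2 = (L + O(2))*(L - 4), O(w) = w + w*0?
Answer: -965120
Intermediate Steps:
O(w) = w (O(w) = w + 0 = w)
f(L) = -2*(-4 + L)*(2 + L) (f(L) = -2*(L + 2)*(L - 4) = -2*(2 + L)*(-4 + L) = -2*(-4 + L)*(2 + L))
u(z, W) = -3 + W
464*((5*(1 + u(-4, f(-3))))*26) = 464*((5*(1 + (-3 + (16 - 2*(-3)² + 4*(-3)))))*26) = 464*((5*(1 + (-3 + (16 - 2*9 - 12))))*26) = 464*((5*(1 + (-3 + (16 - 18 - 12))))*26) = 464*((5*(1 + (-3 - 14)))*26) = 464*((5*(1 - 17))*26) = 464*((5*(-16))*26) = 464*(-80*26) = 464*(-2080) = -965120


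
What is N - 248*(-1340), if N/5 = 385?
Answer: 334245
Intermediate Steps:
N = 1925 (N = 5*385 = 1925)
N - 248*(-1340) = 1925 - 248*(-1340) = 1925 + 332320 = 334245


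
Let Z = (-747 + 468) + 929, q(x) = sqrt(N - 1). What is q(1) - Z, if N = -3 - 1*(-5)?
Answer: -649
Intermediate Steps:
N = 2 (N = -3 + 5 = 2)
q(x) = 1 (q(x) = sqrt(2 - 1) = sqrt(1) = 1)
Z = 650 (Z = -279 + 929 = 650)
q(1) - Z = 1 - 1*650 = 1 - 650 = -649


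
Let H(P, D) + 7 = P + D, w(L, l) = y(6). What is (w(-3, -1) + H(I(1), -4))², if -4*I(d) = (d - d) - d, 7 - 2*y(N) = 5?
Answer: 1521/16 ≈ 95.063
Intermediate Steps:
y(N) = 1 (y(N) = 7/2 - ½*5 = 7/2 - 5/2 = 1)
w(L, l) = 1
I(d) = d/4 (I(d) = -((d - d) - d)/4 = -(0 - d)/4 = -(-1)*d/4 = d/4)
H(P, D) = -7 + D + P (H(P, D) = -7 + (P + D) = -7 + (D + P) = -7 + D + P)
(w(-3, -1) + H(I(1), -4))² = (1 + (-7 - 4 + (¼)*1))² = (1 + (-7 - 4 + ¼))² = (1 - 43/4)² = (-39/4)² = 1521/16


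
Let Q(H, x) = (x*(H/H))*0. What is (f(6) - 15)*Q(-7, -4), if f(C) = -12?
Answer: 0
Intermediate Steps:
Q(H, x) = 0 (Q(H, x) = (x*1)*0 = x*0 = 0)
(f(6) - 15)*Q(-7, -4) = (-12 - 15)*0 = -27*0 = 0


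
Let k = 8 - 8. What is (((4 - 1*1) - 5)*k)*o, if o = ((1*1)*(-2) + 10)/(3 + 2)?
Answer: 0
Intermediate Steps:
o = 8/5 (o = (1*(-2) + 10)/5 = (-2 + 10)*(⅕) = 8*(⅕) = 8/5 ≈ 1.6000)
k = 0
(((4 - 1*1) - 5)*k)*o = (((4 - 1*1) - 5)*0)*(8/5) = (((4 - 1) - 5)*0)*(8/5) = ((3 - 5)*0)*(8/5) = -2*0*(8/5) = 0*(8/5) = 0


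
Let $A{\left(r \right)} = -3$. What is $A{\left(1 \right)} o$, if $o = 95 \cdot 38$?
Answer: $-10830$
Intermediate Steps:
$o = 3610$
$A{\left(1 \right)} o = \left(-3\right) 3610 = -10830$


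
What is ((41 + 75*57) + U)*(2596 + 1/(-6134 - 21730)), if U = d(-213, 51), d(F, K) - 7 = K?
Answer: 1953043461/172 ≈ 1.1355e+7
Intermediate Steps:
d(F, K) = 7 + K
U = 58 (U = 7 + 51 = 58)
((41 + 75*57) + U)*(2596 + 1/(-6134 - 21730)) = ((41 + 75*57) + 58)*(2596 + 1/(-6134 - 21730)) = ((41 + 4275) + 58)*(2596 + 1/(-27864)) = (4316 + 58)*(2596 - 1/27864) = 4374*(72334943/27864) = 1953043461/172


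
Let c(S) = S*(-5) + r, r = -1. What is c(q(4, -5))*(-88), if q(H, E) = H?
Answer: 1848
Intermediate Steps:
c(S) = -1 - 5*S (c(S) = S*(-5) - 1 = -5*S - 1 = -1 - 5*S)
c(q(4, -5))*(-88) = (-1 - 5*4)*(-88) = (-1 - 20)*(-88) = -21*(-88) = 1848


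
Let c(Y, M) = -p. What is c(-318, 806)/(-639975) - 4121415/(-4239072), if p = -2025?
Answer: 3894842139/4019111264 ≈ 0.96908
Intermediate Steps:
c(Y, M) = 2025 (c(Y, M) = -1*(-2025) = 2025)
c(-318, 806)/(-639975) - 4121415/(-4239072) = 2025/(-639975) - 4121415/(-4239072) = 2025*(-1/639975) - 4121415*(-1/4239072) = -27/8533 + 457935/471008 = 3894842139/4019111264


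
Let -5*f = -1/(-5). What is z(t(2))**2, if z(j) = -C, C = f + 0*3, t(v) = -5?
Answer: 1/625 ≈ 0.0016000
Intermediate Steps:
f = -1/25 (f = -(-1)/(5*(-5)) = -(-1)*(-1)/(5*5) = -1/5*1/5 = -1/25 ≈ -0.040000)
C = -1/25 (C = -1/25 + 0*3 = -1/25 + 0 = -1/25 ≈ -0.040000)
z(j) = 1/25 (z(j) = -1*(-1/25) = 1/25)
z(t(2))**2 = (1/25)**2 = 1/625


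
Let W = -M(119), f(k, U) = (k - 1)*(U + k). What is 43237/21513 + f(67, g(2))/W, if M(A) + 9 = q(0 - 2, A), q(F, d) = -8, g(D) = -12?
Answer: 78827219/365721 ≈ 215.54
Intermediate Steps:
M(A) = -17 (M(A) = -9 - 8 = -17)
f(k, U) = (-1 + k)*(U + k)
W = 17 (W = -1*(-17) = 17)
43237/21513 + f(67, g(2))/W = 43237/21513 + (67² - 1*(-12) - 1*67 - 12*67)/17 = 43237*(1/21513) + (4489 + 12 - 67 - 804)*(1/17) = 43237/21513 + 3630*(1/17) = 43237/21513 + 3630/17 = 78827219/365721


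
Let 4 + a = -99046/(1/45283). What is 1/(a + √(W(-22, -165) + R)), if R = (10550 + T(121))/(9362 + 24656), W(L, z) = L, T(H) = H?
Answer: -152574132548396/684310245249441816402437 - 5*I*√1003837162/684310245249441816402437 ≈ -2.2296e-10 - 2.315e-19*I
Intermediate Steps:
R = 10671/34018 (R = (10550 + 121)/(9362 + 24656) = 10671/34018 ≈ 0.31369)
a = -4485100022 (a = -4 - 99046/(1/45283) = -4 - 99046/1/45283 = -4 - 99046*45283 = -4 - 4485100018 = -4485100022)
1/(a + √(W(-22, -165) + R)) = 1/(-4485100022 + √(-22 + 10671/34018)) = 1/(-4485100022 + √(-737725/34018)) = 1/(-4485100022 + 5*I*√1003837162/34018)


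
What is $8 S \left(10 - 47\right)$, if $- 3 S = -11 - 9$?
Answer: $- \frac{5920}{3} \approx -1973.3$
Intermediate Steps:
$S = \frac{20}{3}$ ($S = - \frac{-11 - 9}{3} = \left(- \frac{1}{3}\right) \left(-20\right) = \frac{20}{3} \approx 6.6667$)
$8 S \left(10 - 47\right) = 8 \frac{20 \left(10 - 47\right)}{3} = 8 \cdot \frac{20}{3} \left(-37\right) = 8 \left(- \frac{740}{3}\right) = - \frac{5920}{3}$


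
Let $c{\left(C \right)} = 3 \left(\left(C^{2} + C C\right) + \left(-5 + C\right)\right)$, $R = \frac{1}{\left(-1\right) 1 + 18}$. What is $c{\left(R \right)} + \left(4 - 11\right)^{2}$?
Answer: $\frac{9883}{289} \approx 34.197$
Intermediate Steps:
$R = \frac{1}{17}$ ($R = \frac{1}{-1 + 18} = \frac{1}{17} \approx 0.058824$)
$c{\left(C \right)} = -15 + 3 C + 6 C^{2}$ ($c{\left(C \right)} = 3 \left(\left(C^{2} + C^{2}\right) + \left(-5 + C\right)\right) = 3 \left(2 C^{2} + \left(-5 + C\right)\right) = 3 \left(-5 + C + 2 C^{2}\right) = -15 + 3 C + 6 C^{2}$)
$c{\left(R \right)} + \left(4 - 11\right)^{2} = \left(-15 + 3 \cdot \frac{1}{17} + \frac{6}{289}\right) + \left(4 - 11\right)^{2} = \left(-15 + \frac{3}{17} + 6 \cdot \frac{1}{289}\right) + \left(-7\right)^{2} = \left(-15 + \frac{3}{17} + \frac{6}{289}\right) + 49 = - \frac{4278}{289} + 49 = \frac{9883}{289}$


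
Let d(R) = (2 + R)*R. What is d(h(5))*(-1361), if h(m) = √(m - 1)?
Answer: -10888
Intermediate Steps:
h(m) = √(-1 + m)
d(R) = R*(2 + R)
d(h(5))*(-1361) = (√(-1 + 5)*(2 + √(-1 + 5)))*(-1361) = (√4*(2 + √4))*(-1361) = (2*(2 + 2))*(-1361) = (2*4)*(-1361) = 8*(-1361) = -10888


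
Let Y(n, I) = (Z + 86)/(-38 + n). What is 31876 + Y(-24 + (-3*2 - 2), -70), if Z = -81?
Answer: 446263/14 ≈ 31876.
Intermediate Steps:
Y(n, I) = 5/(-38 + n) (Y(n, I) = (-81 + 86)/(-38 + n) = 5/(-38 + n))
31876 + Y(-24 + (-3*2 - 2), -70) = 31876 + 5/(-38 + (-24 + (-3*2 - 2))) = 31876 + 5/(-38 + (-24 + (-6 - 2))) = 31876 + 5/(-38 + (-24 - 8)) = 31876 + 5/(-38 - 32) = 31876 + 5/(-70) = 31876 + 5*(-1/70) = 31876 - 1/14 = 446263/14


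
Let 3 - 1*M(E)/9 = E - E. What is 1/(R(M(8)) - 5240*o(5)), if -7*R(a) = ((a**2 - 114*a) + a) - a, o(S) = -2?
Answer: 7/75709 ≈ 9.2459e-5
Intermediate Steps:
M(E) = 27 (M(E) = 27 - 9*(E - E) = 27 - 9*0 = 27 + 0 = 27)
R(a) = -a**2/7 + 114*a/7 (R(a) = -(((a**2 - 114*a) + a) - a)/7 = -((a**2 - 113*a) - a)/7 = -(a**2 - 114*a)/7 = -a**2/7 + 114*a/7)
1/(R(M(8)) - 5240*o(5)) = 1/((1/7)*27*(114 - 1*27) - 5240*(-2)) = 1/((1/7)*27*(114 - 27) + 10480) = 1/((1/7)*27*87 + 10480) = 1/(2349/7 + 10480) = 1/(75709/7) = 7/75709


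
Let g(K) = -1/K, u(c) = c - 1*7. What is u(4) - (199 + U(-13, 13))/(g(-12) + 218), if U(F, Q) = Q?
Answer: -10395/2617 ≈ -3.9721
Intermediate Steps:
u(c) = -7 + c (u(c) = c - 7 = -7 + c)
u(4) - (199 + U(-13, 13))/(g(-12) + 218) = (-7 + 4) - (199 + 13)/(-1/(-12) + 218) = -3 - 212/(-1*(-1/12) + 218) = -3 - 212/(1/12 + 218) = -3 - 212/2617/12 = -3 - 212*12/2617 = -3 - 1*2544/2617 = -3 - 2544/2617 = -10395/2617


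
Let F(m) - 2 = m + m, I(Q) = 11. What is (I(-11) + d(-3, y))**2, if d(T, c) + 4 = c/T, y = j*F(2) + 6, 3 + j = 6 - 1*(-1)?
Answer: 9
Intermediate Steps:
F(m) = 2 + 2*m (F(m) = 2 + (m + m) = 2 + 2*m)
j = 4 (j = -3 + (6 - 1*(-1)) = -3 + (6 + 1) = -3 + 7 = 4)
y = 30 (y = 4*(2 + 2*2) + 6 = 4*(2 + 4) + 6 = 4*6 + 6 = 24 + 6 = 30)
d(T, c) = -4 + c/T
(I(-11) + d(-3, y))**2 = (11 + (-4 + 30/(-3)))**2 = (11 + (-4 + 30*(-1/3)))**2 = (11 + (-4 - 10))**2 = (11 - 14)**2 = (-3)**2 = 9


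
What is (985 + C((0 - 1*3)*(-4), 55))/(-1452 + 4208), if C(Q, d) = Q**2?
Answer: 1129/2756 ≈ 0.40965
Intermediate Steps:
(985 + C((0 - 1*3)*(-4), 55))/(-1452 + 4208) = (985 + ((0 - 1*3)*(-4))**2)/(-1452 + 4208) = (985 + ((0 - 3)*(-4))**2)/2756 = (985 + (-3*(-4))**2)*(1/2756) = (985 + 12**2)*(1/2756) = (985 + 144)*(1/2756) = 1129*(1/2756) = 1129/2756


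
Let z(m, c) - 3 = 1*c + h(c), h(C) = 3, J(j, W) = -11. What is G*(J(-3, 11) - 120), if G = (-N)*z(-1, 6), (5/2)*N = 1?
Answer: 3144/5 ≈ 628.80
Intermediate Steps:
N = ⅖ (N = (⅖)*1 = ⅖ ≈ 0.40000)
z(m, c) = 6 + c (z(m, c) = 3 + (1*c + 3) = 3 + (c + 3) = 3 + (3 + c) = 6 + c)
G = -24/5 (G = (-1*⅖)*(6 + 6) = -⅖*12 = -24/5 ≈ -4.8000)
G*(J(-3, 11) - 120) = -24*(-11 - 120)/5 = -24/5*(-131) = 3144/5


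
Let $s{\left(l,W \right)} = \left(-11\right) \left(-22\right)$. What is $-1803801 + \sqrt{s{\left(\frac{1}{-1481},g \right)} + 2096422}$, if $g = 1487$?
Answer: $-1803801 + 2 \sqrt{524166} \approx -1.8024 \cdot 10^{6}$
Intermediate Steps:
$s{\left(l,W \right)} = 242$
$-1803801 + \sqrt{s{\left(\frac{1}{-1481},g \right)} + 2096422} = -1803801 + \sqrt{242 + 2096422} = -1803801 + \sqrt{2096664} = -1803801 + 2 \sqrt{524166}$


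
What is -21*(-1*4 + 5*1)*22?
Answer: -462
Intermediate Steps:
-21*(-1*4 + 5*1)*22 = -21*(-4 + 5)*22 = -21*1*22 = -21*22 = -462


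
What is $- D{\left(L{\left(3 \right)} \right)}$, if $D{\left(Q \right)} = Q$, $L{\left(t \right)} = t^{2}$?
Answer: $-9$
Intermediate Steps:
$- D{\left(L{\left(3 \right)} \right)} = - 3^{2} = \left(-1\right) 9 = -9$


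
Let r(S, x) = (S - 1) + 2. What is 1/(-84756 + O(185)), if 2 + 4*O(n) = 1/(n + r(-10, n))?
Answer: -704/59668575 ≈ -1.1799e-5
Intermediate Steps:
r(S, x) = 1 + S (r(S, x) = (-1 + S) + 2 = 1 + S)
O(n) = -½ + 1/(4*(-9 + n)) (O(n) = -½ + 1/(4*(n + (1 - 10))) = -½ + 1/(4*(n - 9)) = -½ + 1/(4*(-9 + n)))
1/(-84756 + O(185)) = 1/(-84756 + (19 - 2*185)/(4*(-9 + 185))) = 1/(-84756 + (¼)*(19 - 370)/176) = 1/(-84756 + (¼)*(1/176)*(-351)) = 1/(-84756 - 351/704) = 1/(-59668575/704) = -704/59668575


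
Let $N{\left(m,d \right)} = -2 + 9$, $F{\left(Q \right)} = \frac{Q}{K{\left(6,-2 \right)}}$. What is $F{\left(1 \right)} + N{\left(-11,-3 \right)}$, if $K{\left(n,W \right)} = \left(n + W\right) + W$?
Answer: $\frac{15}{2} \approx 7.5$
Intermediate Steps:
$K{\left(n,W \right)} = n + 2 W$ ($K{\left(n,W \right)} = \left(W + n\right) + W = n + 2 W$)
$F{\left(Q \right)} = \frac{Q}{2}$ ($F{\left(Q \right)} = \frac{Q}{6 + 2 \left(-2\right)} = \frac{Q}{6 - 4} = \frac{Q}{2}$)
$N{\left(m,d \right)} = 7$
$F{\left(1 \right)} + N{\left(-11,-3 \right)} = \frac{1}{2} \cdot 1 + 7 = \frac{1}{2} + 7 = \frac{15}{2}$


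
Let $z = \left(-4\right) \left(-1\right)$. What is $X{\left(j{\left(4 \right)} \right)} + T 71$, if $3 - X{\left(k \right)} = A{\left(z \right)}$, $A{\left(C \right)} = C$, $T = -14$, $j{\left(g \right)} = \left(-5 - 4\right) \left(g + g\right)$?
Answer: $-995$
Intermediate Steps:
$z = 4$
$j{\left(g \right)} = - 18 g$ ($j{\left(g \right)} = - 9 \cdot 2 g = - 18 g$)
$X{\left(k \right)} = -1$ ($X{\left(k \right)} = 3 - 4 = -1$)
$X{\left(j{\left(4 \right)} \right)} + T 71 = -1 - 994 = -995$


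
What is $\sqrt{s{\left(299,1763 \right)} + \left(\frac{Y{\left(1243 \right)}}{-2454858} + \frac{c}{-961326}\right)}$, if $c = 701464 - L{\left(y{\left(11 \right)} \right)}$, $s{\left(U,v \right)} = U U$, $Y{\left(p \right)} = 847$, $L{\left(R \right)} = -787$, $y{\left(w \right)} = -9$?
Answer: $\frac{\sqrt{871142823752759403754209}}{3121585743} \approx 299.0$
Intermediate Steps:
$s{\left(U,v \right)} = U^{2}$
$c = 702251$ ($c = 701464 - -787 = 701464 + 787 = 702251$)
$\sqrt{s{\left(299,1763 \right)} + \left(\frac{Y{\left(1243 \right)}}{-2454858} + \frac{c}{-961326}\right)} = \sqrt{299^{2} + \left(\frac{847}{-2454858} + \frac{702251}{-961326}\right)} = \sqrt{89401 + \left(847 \left(- \frac{1}{2454858}\right) + 702251 \left(- \frac{1}{961326}\right)\right)} = \sqrt{89401 - \frac{2281403080}{3121585743}} = \sqrt{\frac{279070605606863}{3121585743}} = \frac{\sqrt{871142823752759403754209}}{3121585743}$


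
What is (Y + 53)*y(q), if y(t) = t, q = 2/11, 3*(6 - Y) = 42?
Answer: 90/11 ≈ 8.1818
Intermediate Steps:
Y = -8 (Y = 6 - ⅓*42 = 6 - 14 = -8)
q = 2/11 (q = 2*(1/11) = 2/11 ≈ 0.18182)
(Y + 53)*y(q) = (-8 + 53)*(2/11) = 45*(2/11) = 90/11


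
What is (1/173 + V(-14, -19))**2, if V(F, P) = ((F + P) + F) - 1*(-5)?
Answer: 52780225/29929 ≈ 1763.5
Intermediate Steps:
V(F, P) = 5 + P + 2*F (V(F, P) = (P + 2*F) + 5 = 5 + P + 2*F)
(1/173 + V(-14, -19))**2 = (1/173 + (5 - 19 + 2*(-14)))**2 = (1/173 + (5 - 19 - 28))**2 = (1/173 - 42)**2 = (-7265/173)**2 = 52780225/29929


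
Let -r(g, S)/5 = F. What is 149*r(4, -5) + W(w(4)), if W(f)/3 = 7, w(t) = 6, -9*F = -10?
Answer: -7261/9 ≈ -806.78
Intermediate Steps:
F = 10/9 (F = -⅑*(-10) = 10/9 ≈ 1.1111)
r(g, S) = -50/9 (r(g, S) = -5*10/9 = -50/9)
W(f) = 21 (W(f) = 3*7 = 21)
149*r(4, -5) + W(w(4)) = 149*(-50/9) + 21 = -7450/9 + 21 = -7261/9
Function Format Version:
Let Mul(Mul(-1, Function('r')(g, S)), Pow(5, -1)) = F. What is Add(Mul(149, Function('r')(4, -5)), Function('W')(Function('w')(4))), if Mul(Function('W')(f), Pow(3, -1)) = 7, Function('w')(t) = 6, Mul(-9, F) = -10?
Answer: Rational(-7261, 9) ≈ -806.78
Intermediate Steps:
F = Rational(10, 9) (F = Mul(Rational(-1, 9), -10) = Rational(10, 9) ≈ 1.1111)
Function('r')(g, S) = Rational(-50, 9) (Function('r')(g, S) = Mul(-5, Rational(10, 9)) = Rational(-50, 9))
Function('W')(f) = 21 (Function('W')(f) = Mul(3, 7) = 21)
Add(Mul(149, Function('r')(4, -5)), Function('W')(Function('w')(4))) = Add(Mul(149, Rational(-50, 9)), 21) = Add(Rational(-7450, 9), 21) = Rational(-7261, 9)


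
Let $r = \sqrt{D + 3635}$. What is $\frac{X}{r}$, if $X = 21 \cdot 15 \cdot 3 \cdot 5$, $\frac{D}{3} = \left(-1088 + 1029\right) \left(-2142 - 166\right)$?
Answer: $\frac{4725 \sqrt{412151}}{412151} \approx 7.3599$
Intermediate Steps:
$D = 408516$ ($D = 3 \left(-1088 + 1029\right) \left(-2142 - 166\right) = 3 \left(\left(-59\right) \left(-2308\right)\right) = 3 \cdot 136172 = 408516$)
$r = \sqrt{412151}$ ($r = \sqrt{408516 + 3635} = \sqrt{412151} \approx 641.99$)
$X = 4725$ ($X = 315 \cdot 15 = 4725$)
$\frac{X}{r} = \frac{4725}{\sqrt{412151}} = 4725 \frac{\sqrt{412151}}{412151} = \frac{4725 \sqrt{412151}}{412151}$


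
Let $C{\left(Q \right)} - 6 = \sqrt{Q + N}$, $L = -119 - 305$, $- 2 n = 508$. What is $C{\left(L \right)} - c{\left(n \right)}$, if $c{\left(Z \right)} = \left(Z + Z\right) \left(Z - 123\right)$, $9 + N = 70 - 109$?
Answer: $-191510 + 2 i \sqrt{118} \approx -1.9151 \cdot 10^{5} + 21.726 i$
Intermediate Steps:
$N = -48$ ($N = -9 + \left(70 - 109\right) = -9 - 39 = -48$)
$n = -254$ ($n = \left(- \frac{1}{2}\right) 508 = -254$)
$c{\left(Z \right)} = 2 Z \left(-123 + Z\right)$
$L = -424$ ($L = -119 - 305 = -424$)
$C{\left(Q \right)} = 6 + \sqrt{-48 + Q}$ ($C{\left(Q \right)} = 6 + \sqrt{Q - 48} = 6 + \sqrt{-48 + Q}$)
$C{\left(L \right)} - c{\left(n \right)} = \left(6 + \sqrt{-48 - 424}\right) - 2 \left(-254\right) \left(-123 - 254\right) = \left(6 + \sqrt{-472}\right) - 2 \left(-254\right) \left(-377\right) = \left(6 + 2 i \sqrt{118}\right) - 191516 = -191510 + 2 i \sqrt{118}$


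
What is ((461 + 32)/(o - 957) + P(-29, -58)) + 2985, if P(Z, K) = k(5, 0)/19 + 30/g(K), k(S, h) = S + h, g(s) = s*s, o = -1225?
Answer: 52038574964/17433089 ≈ 2985.0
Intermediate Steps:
g(s) = s²
P(Z, K) = 5/19 + 30/K² (P(Z, K) = (5 + 0)/19 + 30/(K²) = 5*(1/19) + 30/K² = 5/19 + 30/K²)
((461 + 32)/(o - 957) + P(-29, -58)) + 2985 = ((461 + 32)/(-1225 - 957) + (5/19 + 30/(-58)²)) + 2985 = (493/(-2182) + (5/19 + 30*(1/3364))) + 2985 = (493*(-1/2182) + (5/19 + 15/1682)) + 2985 = (-493/2182 + 8695/31958) + 2985 = 804299/17433089 + 2985 = 52038574964/17433089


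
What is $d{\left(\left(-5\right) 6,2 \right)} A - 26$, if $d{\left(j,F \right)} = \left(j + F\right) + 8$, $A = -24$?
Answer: $454$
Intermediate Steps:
$d{\left(j,F \right)} = 8 + F + j$ ($d{\left(j,F \right)} = \left(F + j\right) + 8 = 8 + F + j$)
$d{\left(\left(-5\right) 6,2 \right)} A - 26 = \left(8 + 2 - 30\right) \left(-24\right) - 26 = \left(-20\right) \left(-24\right) - 26 = 480 - 26 = 454$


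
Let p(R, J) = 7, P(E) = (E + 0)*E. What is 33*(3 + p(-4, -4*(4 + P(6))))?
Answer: 330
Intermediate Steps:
P(E) = E² (P(E) = E*E = E²)
33*(3 + p(-4, -4*(4 + P(6)))) = 33*(3 + 7) = 33*10 = 330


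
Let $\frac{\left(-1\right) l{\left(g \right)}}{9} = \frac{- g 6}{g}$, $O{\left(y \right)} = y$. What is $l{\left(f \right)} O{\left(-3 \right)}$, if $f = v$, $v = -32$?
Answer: $-162$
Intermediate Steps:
$f = -32$
$l{\left(g \right)} = 54$ ($l{\left(g \right)} = - 9 \frac{- g 6}{g} = - 9 \frac{\left(-6\right) g}{g} = \left(-9\right) \left(-6\right) = 54$)
$l{\left(f \right)} O{\left(-3 \right)} = 54 \left(-3\right) = -162$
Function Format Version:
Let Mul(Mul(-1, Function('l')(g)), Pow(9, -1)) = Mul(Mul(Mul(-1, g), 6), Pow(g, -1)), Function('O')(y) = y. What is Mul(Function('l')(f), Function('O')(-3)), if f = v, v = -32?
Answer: -162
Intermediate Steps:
f = -32
Function('l')(g) = 54 (Function('l')(g) = Mul(-9, Mul(Mul(Mul(-1, g), 6), Pow(g, -1))) = Mul(-9, Mul(Mul(-6, g), Pow(g, -1))) = Mul(-9, -6) = 54)
Mul(Function('l')(f), Function('O')(-3)) = Mul(54, -3) = -162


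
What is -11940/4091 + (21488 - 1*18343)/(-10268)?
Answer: -7968595/2470964 ≈ -3.2249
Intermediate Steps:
-11940/4091 + (21488 - 1*18343)/(-10268) = -11940*1/4091 + (21488 - 18343)*(-1/10268) = -11940/4091 + 3145*(-1/10268) = -11940/4091 - 185/604 = -7968595/2470964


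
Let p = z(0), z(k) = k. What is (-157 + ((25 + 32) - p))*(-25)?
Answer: 2500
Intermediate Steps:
p = 0
(-157 + ((25 + 32) - p))*(-25) = (-157 + ((25 + 32) - 1*0))*(-25) = (-157 + (57 + 0))*(-25) = (-157 + 57)*(-25) = -100*(-25) = 2500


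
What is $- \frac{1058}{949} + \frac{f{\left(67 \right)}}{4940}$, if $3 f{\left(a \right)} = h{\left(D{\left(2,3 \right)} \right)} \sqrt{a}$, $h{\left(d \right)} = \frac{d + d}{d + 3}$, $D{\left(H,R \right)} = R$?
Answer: $- \frac{1058}{949} + \frac{\sqrt{67}}{14820} \approx -1.1143$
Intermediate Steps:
$h{\left(d \right)} = \frac{2 d}{3 + d}$
$f{\left(a \right)} = \frac{\sqrt{a}}{3}$ ($f{\left(a \right)} = \frac{2 \cdot 3 \frac{1}{3 + 3} \sqrt{a}}{3} = \frac{2 \cdot 3 \cdot \frac{1}{6} \sqrt{a}}{3} = \frac{1 \sqrt{a}}{3} = \frac{\sqrt{a}}{3}$)
$- \frac{1058}{949} + \frac{f{\left(67 \right)}}{4940} = - \frac{1058}{949} + \frac{\frac{1}{3} \sqrt{67}}{4940} = \left(-1058\right) \frac{1}{949} + \frac{\sqrt{67}}{3} \cdot \frac{1}{4940} = - \frac{1058}{949} + \frac{\sqrt{67}}{14820}$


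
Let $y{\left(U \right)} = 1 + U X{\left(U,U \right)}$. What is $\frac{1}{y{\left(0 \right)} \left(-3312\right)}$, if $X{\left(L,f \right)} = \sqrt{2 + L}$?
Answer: $- \frac{1}{3312} \approx -0.00030193$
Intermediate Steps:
$y{\left(U \right)} = 1 + U \sqrt{2 + U}$
$\frac{1}{y{\left(0 \right)} \left(-3312\right)} = \frac{1}{\left(1 + 0 \sqrt{2 + 0}\right) \left(-3312\right)} = \frac{1}{\left(1 + 0 \sqrt{2}\right) \left(-3312\right)} = \frac{1}{\left(1 + 0\right) \left(-3312\right)} = \frac{1}{1 \left(-3312\right)} = \frac{1}{-3312} = - \frac{1}{3312}$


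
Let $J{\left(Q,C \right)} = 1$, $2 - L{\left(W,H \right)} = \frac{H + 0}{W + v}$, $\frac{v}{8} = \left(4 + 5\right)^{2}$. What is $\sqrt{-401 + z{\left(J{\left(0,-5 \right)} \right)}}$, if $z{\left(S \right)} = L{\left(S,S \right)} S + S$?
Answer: $\frac{i \sqrt{167638647}}{649} \approx 19.95 i$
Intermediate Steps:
$v = 648$ ($v = 8 \left(4 + 5\right)^{2} = 8 \cdot 9^{2} = 8 \cdot 81 = 648$)
$L{\left(W,H \right)} = 2 - \frac{H}{648 + W}$ ($L{\left(W,H \right)} = 2 - \frac{H + 0}{W + 648} = 2 - \frac{H}{648 + W}$)
$z{\left(S \right)} = S + \frac{S \left(1296 + S\right)}{648 + S}$ ($z{\left(S \right)} = \frac{1296 - S + 2 S}{648 + S} S + S = \frac{1296 + S}{648 + S} S + S = \frac{S \left(1296 + S\right)}{648 + S} + S = S + \frac{S \left(1296 + S\right)}{648 + S}$)
$\sqrt{-401 + z{\left(J{\left(0,-5 \right)} \right)}} = \sqrt{-401 + 2 \cdot 1 \frac{1}{648 + 1} \left(972 + 1\right)} = \sqrt{-401 + 2 \cdot 1 \cdot \frac{1}{649} \cdot 973} = \sqrt{-401 + \frac{1946}{649}} = \sqrt{- \frac{258303}{649}} = \frac{i \sqrt{167638647}}{649}$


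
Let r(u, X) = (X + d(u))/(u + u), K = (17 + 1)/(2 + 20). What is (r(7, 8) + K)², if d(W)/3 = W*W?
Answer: 3352561/23716 ≈ 141.36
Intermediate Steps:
d(W) = 3*W² (d(W) = 3*(W*W) = 3*W²)
K = 9/11 (K = 18/22 = 18*(1/22) = 9/11 ≈ 0.81818)
r(u, X) = (X + 3*u²)/(2*u) (r(u, X) = (X + 3*u²)/(u + u) = (X + 3*u²)/((2*u)) = (X + 3*u²)*(1/(2*u)) = (X + 3*u²)/(2*u))
(r(7, 8) + K)² = ((½)*(8 + 3*7²)/7 + 9/11)² = ((½)*(⅐)*(8 + 3*49) + 9/11)² = ((½)*(⅐)*(8 + 147) + 9/11)² = ((½)*(⅐)*155 + 9/11)² = (155/14 + 9/11)² = (1831/154)² = 3352561/23716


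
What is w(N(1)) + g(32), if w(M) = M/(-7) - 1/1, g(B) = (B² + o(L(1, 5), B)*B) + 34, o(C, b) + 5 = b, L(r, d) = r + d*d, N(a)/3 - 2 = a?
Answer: 13438/7 ≈ 1919.7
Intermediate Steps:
N(a) = 6 + 3*a
L(r, d) = r + d²
o(C, b) = -5 + b
g(B) = 34 + B² + B*(-5 + B) (g(B) = (B² + (-5 + B)*B) + 34 = (B² + B*(-5 + B)) + 34 = 34 + B² + B*(-5 + B))
w(M) = -1 - M/7 (w(M) = M*(-⅐) - 1*1 = -M/7 - 1 = -1 - M/7)
w(N(1)) + g(32) = (-1 - (6 + 3*1)/7) + (34 + 32² + 32*(-5 + 32)) = (-1 - (6 + 3)/7) + (34 + 1024 + 32*27) = (-1 - ⅐*9) + (34 + 1024 + 864) = (-1 - 9/7) + 1922 = -16/7 + 1922 = 13438/7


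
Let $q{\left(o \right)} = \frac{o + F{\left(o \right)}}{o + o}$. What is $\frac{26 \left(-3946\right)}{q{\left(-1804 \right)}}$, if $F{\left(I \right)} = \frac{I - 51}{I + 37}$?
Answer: $- \frac{654083972256}{3185813} \approx -2.0531 \cdot 10^{5}$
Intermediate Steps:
$F{\left(I \right)} = \frac{-51 + I}{37 + I}$
$q{\left(o \right)} = \frac{o + \frac{-51 + o}{37 + o}}{2 o}$ ($q{\left(o \right)} = \frac{o + \frac{-51 + o}{37 + o}}{o + o} = \frac{o + \frac{-51 + o}{37 + o}}{2 o}$)
$\frac{26 \left(-3946\right)}{q{\left(-1804 \right)}} = \frac{26 \left(-3946\right)}{\frac{1}{2} \frac{1}{-1804} \frac{1}{37 - 1804} \left(-51 - 1804 - 1804 \left(37 - 1804\right)\right)} = - \frac{102596}{\frac{1}{2} \left(- \frac{1}{1804}\right) \frac{1}{-1767} \left(-51 - 1804 - -3187668\right)} = - \frac{102596}{\frac{1}{2} \left(- \frac{1}{1804}\right) \left(- \frac{1}{1767}\right) \left(-51 - 1804 + 3187668\right)} = - \frac{102596}{\frac{1}{2} \left(- \frac{1}{1804}\right) \left(- \frac{1}{1767}\right) 3185813} = - \frac{102596}{\frac{3185813}{6375336}} = \left(-102596\right) \frac{6375336}{3185813} = - \frac{654083972256}{3185813}$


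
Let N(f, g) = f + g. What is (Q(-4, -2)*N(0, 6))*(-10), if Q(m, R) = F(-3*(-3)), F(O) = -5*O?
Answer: 2700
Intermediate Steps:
Q(m, R) = -45 (Q(m, R) = -(-15)*(-3) = -5*9 = -45)
(Q(-4, -2)*N(0, 6))*(-10) = -45*(0 + 6)*(-10) = -45*6*(-10) = -270*(-10) = 2700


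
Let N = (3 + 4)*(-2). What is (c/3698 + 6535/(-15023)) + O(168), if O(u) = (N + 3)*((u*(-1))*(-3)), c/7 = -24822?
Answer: -155315846074/27777527 ≈ -5591.4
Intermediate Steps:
c = -173754 (c = 7*(-24822) = -173754)
N = -14 (N = 7*(-2) = -14)
O(u) = -33*u (O(u) = (-14 + 3)*((u*(-1))*(-3)) = -11*(-u)*(-3) = -33*u)
(c/3698 + 6535/(-15023)) + O(168) = (-173754/3698 + 6535/(-15023)) - 33*168 = (-173754*1/3698 + 6535*(-1/15023)) - 5544 = (-86877/1849 - 6535/15023) - 5544 = -1317236386/27777527 - 5544 = -155315846074/27777527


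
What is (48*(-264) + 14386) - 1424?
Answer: 290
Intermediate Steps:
(48*(-264) + 14386) - 1424 = (-12672 + 14386) - 1424 = 1714 - 1424 = 290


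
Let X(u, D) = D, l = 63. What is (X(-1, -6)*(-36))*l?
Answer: 13608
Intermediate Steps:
(X(-1, -6)*(-36))*l = -6*(-36)*63 = 216*63 = 13608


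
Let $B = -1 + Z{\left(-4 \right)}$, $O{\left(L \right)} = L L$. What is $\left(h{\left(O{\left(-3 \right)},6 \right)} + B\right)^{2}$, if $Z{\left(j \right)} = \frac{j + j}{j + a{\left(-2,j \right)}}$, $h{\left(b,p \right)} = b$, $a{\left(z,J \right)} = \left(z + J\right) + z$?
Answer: $\frac{676}{9} \approx 75.111$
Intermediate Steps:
$a{\left(z,J \right)} = J + 2 z$ ($a{\left(z,J \right)} = \left(J + z\right) + z = J + 2 z$)
$O{\left(L \right)} = L^{2}$
$Z{\left(j \right)} = \frac{2 j}{-4 + 2 j}$ ($Z{\left(j \right)} = \frac{j + j}{j + \left(j + 2 \left(-2\right)\right)} = \frac{2 j}{j + \left(j - 4\right)} = \frac{2 j}{j + \left(-4 + j\right)} = \frac{2 j}{-4 + 2 j}$)
$B = - \frac{1}{3}$ ($B = -1 - \frac{4}{-2 - 4} = -1 - \frac{4}{-6} = -1 - - \frac{2}{3} = -1 + \frac{2}{3} = - \frac{1}{3} \approx -0.33333$)
$\left(h{\left(O{\left(-3 \right)},6 \right)} + B\right)^{2} = \left(\left(-3\right)^{2} - \frac{1}{3}\right)^{2} = \left(9 - \frac{1}{3}\right)^{2} = \left(\frac{26}{3}\right)^{2} = \frac{676}{9}$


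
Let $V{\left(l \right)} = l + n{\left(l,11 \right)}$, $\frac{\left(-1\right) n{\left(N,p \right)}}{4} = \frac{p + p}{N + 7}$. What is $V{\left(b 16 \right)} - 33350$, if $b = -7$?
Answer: $- \frac{3513422}{105} \approx -33461.0$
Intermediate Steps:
$n{\left(N,p \right)} = - \frac{8 p}{7 + N}$ ($n{\left(N,p \right)} = - 4 \frac{p + p}{N + 7} = - 4 \frac{2 p}{7 + N} = - \frac{8 p}{7 + N}$)
$V{\left(l \right)} = l - \frac{88}{7 + l}$
$V{\left(b 16 \right)} - 33350 = \frac{-88 + \left(-7\right) 16 \left(7 - 112\right)}{7 - 112} - 33350 = \frac{-88 - 112 \left(7 - 112\right)}{7 - 112} - 33350 = \frac{-88 - -11760}{-105} - 33350 = - \frac{-88 + 11760}{105} - 33350 = \left(- \frac{1}{105}\right) 11672 - 33350 = - \frac{11672}{105} - 33350 = - \frac{3513422}{105}$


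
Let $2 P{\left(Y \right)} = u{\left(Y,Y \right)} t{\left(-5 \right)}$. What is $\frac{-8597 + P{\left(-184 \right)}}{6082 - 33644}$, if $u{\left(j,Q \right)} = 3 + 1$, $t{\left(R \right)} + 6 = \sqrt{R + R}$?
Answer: $\frac{8609}{27562} - \frac{i \sqrt{10}}{13781} \approx 0.31235 - 0.00022947 i$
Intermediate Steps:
$t{\left(R \right)} = -6 + \sqrt{2} \sqrt{R}$ ($t{\left(R \right)} = -6 + \sqrt{R + R} = -6 + \sqrt{2 R} = -6 + \sqrt{2} \sqrt{R}$)
$u{\left(j,Q \right)} = 4$
$P{\left(Y \right)} = -12 + 2 i \sqrt{10}$ ($P{\left(Y \right)} = \frac{4 \left(-6 + \sqrt{2} \sqrt{-5}\right)}{2} = \frac{4 \left(-6 + \sqrt{2} i \sqrt{5}\right)}{2} = \frac{4 \left(-6 + i \sqrt{10}\right)}{2} = \frac{-24 + 4 i \sqrt{10}}{2} = -12 + 2 i \sqrt{10}$)
$\frac{-8597 + P{\left(-184 \right)}}{6082 - 33644} = \frac{-8597 - \left(12 - 2 i \sqrt{10}\right)}{6082 - 33644} = \frac{-8609 + 2 i \sqrt{10}}{-27562} = \left(-8609 + 2 i \sqrt{10}\right) \left(- \frac{1}{27562}\right) = \frac{8609}{27562} - \frac{i \sqrt{10}}{13781}$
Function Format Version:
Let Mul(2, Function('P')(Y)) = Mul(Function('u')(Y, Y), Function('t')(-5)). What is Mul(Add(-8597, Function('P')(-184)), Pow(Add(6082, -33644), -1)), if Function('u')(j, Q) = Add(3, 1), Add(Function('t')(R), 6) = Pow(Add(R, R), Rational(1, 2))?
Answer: Add(Rational(8609, 27562), Mul(Rational(-1, 13781), I, Pow(10, Rational(1, 2)))) ≈ Add(0.31235, Mul(-0.00022947, I))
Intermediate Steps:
Function('t')(R) = Add(-6, Mul(Pow(2, Rational(1, 2)), Pow(R, Rational(1, 2)))) (Function('t')(R) = Add(-6, Pow(Add(R, R), Rational(1, 2))) = Add(-6, Pow(Mul(2, R), Rational(1, 2))) = Add(-6, Mul(Pow(2, Rational(1, 2)), Pow(R, Rational(1, 2)))))
Function('u')(j, Q) = 4
Function('P')(Y) = Add(-12, Mul(2, I, Pow(10, Rational(1, 2)))) (Function('P')(Y) = Mul(Rational(1, 2), Mul(4, Add(-6, Mul(Pow(2, Rational(1, 2)), Pow(-5, Rational(1, 2)))))) = Mul(Rational(1, 2), Mul(4, Add(-6, Mul(Pow(2, Rational(1, 2)), Mul(I, Pow(5, Rational(1, 2))))))) = Mul(Rational(1, 2), Mul(4, Add(-6, Mul(I, Pow(10, Rational(1, 2)))))) = Mul(Rational(1, 2), Add(-24, Mul(4, I, Pow(10, Rational(1, 2))))) = Add(-12, Mul(2, I, Pow(10, Rational(1, 2)))))
Mul(Add(-8597, Function('P')(-184)), Pow(Add(6082, -33644), -1)) = Mul(Add(-8597, Add(-12, Mul(2, I, Pow(10, Rational(1, 2))))), Pow(Add(6082, -33644), -1)) = Mul(Add(-8609, Mul(2, I, Pow(10, Rational(1, 2)))), Pow(-27562, -1)) = Mul(Add(-8609, Mul(2, I, Pow(10, Rational(1, 2)))), Rational(-1, 27562)) = Add(Rational(8609, 27562), Mul(Rational(-1, 13781), I, Pow(10, Rational(1, 2))))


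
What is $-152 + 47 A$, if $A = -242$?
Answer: $-11526$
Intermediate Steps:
$-152 + 47 A = -152 + 47 \left(-242\right) = -152 - 11374 = -11526$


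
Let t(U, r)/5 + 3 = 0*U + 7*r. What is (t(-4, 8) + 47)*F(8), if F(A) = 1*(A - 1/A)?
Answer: 2457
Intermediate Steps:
F(A) = A - 1/A
t(U, r) = -15 + 35*r (t(U, r) = -15 + 5*(0*U + 7*r) = -15 + 5*(0 + 7*r) = -15 + 5*(7*r) = -15 + 35*r)
(t(-4, 8) + 47)*F(8) = ((-15 + 35*8) + 47)*(8 - 1/8) = ((-15 + 280) + 47)*(8 - 1*1/8) = (265 + 47)*(8 - 1/8) = 312*(63/8) = 2457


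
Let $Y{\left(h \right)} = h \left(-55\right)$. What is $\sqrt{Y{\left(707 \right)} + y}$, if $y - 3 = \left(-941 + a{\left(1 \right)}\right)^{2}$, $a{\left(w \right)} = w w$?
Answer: $\sqrt{844718} \approx 919.08$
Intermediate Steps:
$a{\left(w \right)} = w^{2}$
$Y{\left(h \right)} = - 55 h$
$y = 883603$ ($y = 3 + \left(-941 + 1^{2}\right)^{2} = 3 + \left(-941 + 1\right)^{2} = 3 + \left(-940\right)^{2} = 3 + 883600 = 883603$)
$\sqrt{Y{\left(707 \right)} + y} = \sqrt{\left(-55\right) 707 + 883603} = \sqrt{-38885 + 883603} = \sqrt{844718}$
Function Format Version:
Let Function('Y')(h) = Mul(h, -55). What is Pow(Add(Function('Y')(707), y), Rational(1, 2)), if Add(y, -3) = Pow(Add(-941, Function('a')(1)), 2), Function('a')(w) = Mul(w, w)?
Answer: Pow(844718, Rational(1, 2)) ≈ 919.08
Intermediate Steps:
Function('a')(w) = Pow(w, 2)
Function('Y')(h) = Mul(-55, h)
y = 883603 (y = Add(3, Pow(Add(-941, Pow(1, 2)), 2)) = Add(3, Pow(Add(-941, 1), 2)) = Add(3, Pow(-940, 2)) = Add(3, 883600) = 883603)
Pow(Add(Function('Y')(707), y), Rational(1, 2)) = Pow(Add(Mul(-55, 707), 883603), Rational(1, 2)) = Pow(Add(-38885, 883603), Rational(1, 2)) = Pow(844718, Rational(1, 2))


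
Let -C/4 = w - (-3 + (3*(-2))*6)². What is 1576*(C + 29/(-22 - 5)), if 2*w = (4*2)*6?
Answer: 254755672/27 ≈ 9.4354e+6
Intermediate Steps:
w = 24 (w = ((4*2)*6)/2 = (8*6)/2 = (½)*48 = 24)
C = 5988 (C = -4*(24 - (-3 + (3*(-2))*6)²) = -4*(24 - (-3 - 6*6)²) = -4*(24 - (-3 - 36)²) = -4*(24 - 1*(-39)²) = -4*(24 - 1*1521) = -4*(24 - 1521) = -4*(-1497) = 5988)
1576*(C + 29/(-22 - 5)) = 1576*(5988 + 29/(-22 - 5)) = 1576*(5988 + 29/(-27)) = 1576*(5988 - 1/27*29) = 1576*(5988 - 29/27) = 1576*(161647/27) = 254755672/27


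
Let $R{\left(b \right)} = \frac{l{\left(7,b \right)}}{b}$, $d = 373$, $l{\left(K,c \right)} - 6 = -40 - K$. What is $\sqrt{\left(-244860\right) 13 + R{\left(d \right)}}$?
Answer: $\frac{i \sqrt{442872665513}}{373} \approx 1784.1 i$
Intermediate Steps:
$l{\left(K,c \right)} = -34 - K$ ($l{\left(K,c \right)} = 6 - \left(40 + K\right) = -34 - K$)
$R{\left(b \right)} = - \frac{41}{b}$ ($R{\left(b \right)} = \frac{-34 - 7}{b} = - \frac{41}{b}$)
$\sqrt{\left(-244860\right) 13 + R{\left(d \right)}} = \sqrt{\left(-244860\right) 13 - \frac{41}{373}} = \sqrt{-3183180 - \frac{41}{373}} = \sqrt{- \frac{1187326181}{373}} = \frac{i \sqrt{442872665513}}{373}$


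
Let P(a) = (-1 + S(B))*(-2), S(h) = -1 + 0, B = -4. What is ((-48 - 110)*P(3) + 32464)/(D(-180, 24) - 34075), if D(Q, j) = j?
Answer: -31832/34051 ≈ -0.93483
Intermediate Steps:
S(h) = -1
P(a) = 4 (P(a) = (-1 - 1)*(-2) = -2*(-2) = 4)
((-48 - 110)*P(3) + 32464)/(D(-180, 24) - 34075) = ((-48 - 110)*4 + 32464)/(24 - 34075) = (-158*4 + 32464)/(-34051) = (-632 + 32464)*(-1/34051) = 31832*(-1/34051) = -31832/34051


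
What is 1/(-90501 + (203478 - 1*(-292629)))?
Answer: 1/405606 ≈ 2.4654e-6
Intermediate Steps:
1/(-90501 + (203478 - 1*(-292629))) = 1/(-90501 + (203478 + 292629)) = 1/(-90501 + 496107) = 1/405606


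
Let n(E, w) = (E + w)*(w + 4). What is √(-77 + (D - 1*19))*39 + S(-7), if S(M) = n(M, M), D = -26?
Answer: 42 + 39*I*√122 ≈ 42.0 + 430.77*I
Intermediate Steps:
n(E, w) = (4 + w)*(E + w) (n(E, w) = (E + w)*(4 + w) = (4 + w)*(E + w))
S(M) = 2*M² + 8*M (S(M) = M² + 4*M + 4*M + M*M = M² + 4*M + 4*M + M² = 2*M² + 8*M)
√(-77 + (D - 1*19))*39 + S(-7) = √(-77 + (-26 - 1*19))*39 + 2*(-7)*(4 - 7) = √(-77 + (-26 - 19))*39 + 2*(-7)*(-3) = √(-77 - 45)*39 + 42 = √(-122)*39 + 42 = (I*√122)*39 + 42 = 39*I*√122 + 42 = 42 + 39*I*√122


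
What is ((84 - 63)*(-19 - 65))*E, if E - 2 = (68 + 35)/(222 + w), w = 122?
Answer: -348831/86 ≈ -4056.2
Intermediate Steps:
E = 791/344 (E = 2 + (68 + 35)/(222 + 122) = 2 + 103/344 = 791/344 ≈ 2.2994)
((84 - 63)*(-19 - 65))*E = ((84 - 63)*(-19 - 65))*(791/344) = (21*(-84))*(791/344) = -1764*791/344 = -348831/86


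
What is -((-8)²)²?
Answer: -4096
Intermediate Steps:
-((-8)²)² = -1*64² = -1*4096 = -4096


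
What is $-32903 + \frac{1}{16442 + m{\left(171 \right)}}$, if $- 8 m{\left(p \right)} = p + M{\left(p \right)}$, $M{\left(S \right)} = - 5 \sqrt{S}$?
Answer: $- \frac{56779913868093}{1725675895} - \frac{12 \sqrt{19}}{1725675895} \approx -32903.0$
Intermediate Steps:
$m{\left(p \right)} = - \frac{p}{8} + \frac{5 \sqrt{p}}{8}$ ($m{\left(p \right)} = - \frac{p - 5 \sqrt{p}}{8} = - \frac{p}{8} + \frac{5 \sqrt{p}}{8}$)
$-32903 + \frac{1}{16442 + m{\left(171 \right)}} = -32903 + \frac{1}{16442 + \left(\left(- \frac{1}{8}\right) 171 + \frac{5 \sqrt{171}}{8}\right)} = -32903 + \frac{1}{16442 - \left(\frac{171}{8} - \frac{5 \cdot 3 \sqrt{19}}{8}\right)} = -32903 + \frac{1}{16442 - \left(\frac{171}{8} - \frac{15 \sqrt{19}}{8}\right)} = -32903 + \frac{1}{\frac{131365}{8} + \frac{15 \sqrt{19}}{8}}$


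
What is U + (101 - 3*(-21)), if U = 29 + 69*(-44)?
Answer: -2843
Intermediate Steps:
U = -3007 (U = 29 - 3036 = -3007)
U + (101 - 3*(-21)) = -3007 + (101 - 3*(-21)) = -3007 + (101 + 63) = -3007 + 164 = -2843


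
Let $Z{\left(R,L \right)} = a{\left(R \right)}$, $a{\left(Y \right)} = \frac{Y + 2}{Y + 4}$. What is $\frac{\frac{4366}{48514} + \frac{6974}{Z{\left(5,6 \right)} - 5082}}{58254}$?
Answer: $- \frac{1422684089}{64620979690218} \approx -2.2016 \cdot 10^{-5}$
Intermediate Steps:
$a{\left(Y \right)} = \frac{2 + Y}{4 + Y}$
$Z{\left(R,L \right)} = \frac{2 + R}{4 + R}$
$\frac{\frac{4366}{48514} + \frac{6974}{Z{\left(5,6 \right)} - 5082}}{58254} = \frac{\frac{4366}{48514} + \frac{6974}{\frac{2 + 5}{4 + 5} - 5082}}{58254} = \left(4366 \cdot \frac{1}{48514} + \frac{6974}{\frac{1}{9} \cdot 7 - 5082}\right) \frac{1}{58254} = \left(\frac{2183}{24257} + \frac{6974}{\frac{1}{9} \cdot 7 - 5082}\right) \frac{1}{58254} = \left(\frac{2183}{24257} + \frac{6974}{\frac{7}{9} - 5082}\right) \frac{1}{58254} = \left(\frac{2183}{24257} + \frac{6974}{- \frac{45731}{9}}\right) \frac{1}{58254} = \left(\frac{2183}{24257} + 6974 \left(- \frac{9}{45731}\right)\right) \frac{1}{58254} = \left(\frac{2183}{24257} - \frac{62766}{45731}\right) \frac{1}{58254} = \left(- \frac{1422684089}{1109296867}\right) \frac{1}{58254} = - \frac{1422684089}{64620979690218}$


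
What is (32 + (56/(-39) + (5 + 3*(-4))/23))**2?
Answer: 736742449/804609 ≈ 915.65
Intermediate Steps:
(32 + (56/(-39) + (5 + 3*(-4))/23))**2 = (32 + (56*(-1/39) + (5 - 12)*(1/23)))**2 = (32 + (-56/39 - 7*1/23))**2 = (32 + (-56/39 - 7/23))**2 = (32 - 1561/897)**2 = (27143/897)**2 = 736742449/804609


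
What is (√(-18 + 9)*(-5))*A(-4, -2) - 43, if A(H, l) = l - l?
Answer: -43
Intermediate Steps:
A(H, l) = 0
(√(-18 + 9)*(-5))*A(-4, -2) - 43 = (√(-18 + 9)*(-5))*0 - 43 = (√(-9)*(-5))*0 - 43 = ((3*I)*(-5))*0 - 43 = -15*I*0 - 43 = 0 - 43 = -43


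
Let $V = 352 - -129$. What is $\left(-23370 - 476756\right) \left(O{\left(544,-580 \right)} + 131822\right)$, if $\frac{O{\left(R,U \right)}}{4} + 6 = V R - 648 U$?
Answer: $-1341244908564$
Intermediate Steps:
$V = 481$ ($V = 352 + 129 = 481$)
$O{\left(R,U \right)} = -24 - 2592 U + 1924 R$ ($O{\left(R,U \right)} = -24 + 4 \left(481 R - 648 U\right) = -24 + 4 \left(- 648 U + 481 R\right) = -24 + \left(- 2592 U + 1924 R\right) = -24 - 2592 U + 1924 R$)
$\left(-23370 - 476756\right) \left(O{\left(544,-580 \right)} + 131822\right) = \left(-23370 - 476756\right) \left(\left(-24 - -1503360 + 1924 \cdot 544\right) + 131822\right) = - 500126 \left(\left(-24 + 1503360 + 1046656\right) + 131822\right) = - 500126 \left(2549992 + 131822\right) = \left(-500126\right) 2681814 = -1341244908564$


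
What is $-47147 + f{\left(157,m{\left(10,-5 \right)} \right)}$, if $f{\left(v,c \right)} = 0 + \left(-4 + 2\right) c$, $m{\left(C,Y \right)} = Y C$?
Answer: $-47047$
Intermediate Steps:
$m{\left(C,Y \right)} = C Y$
$f{\left(v,c \right)} = - 2 c$ ($f{\left(v,c \right)} = 0 - 2 c = - 2 c$)
$-47147 + f{\left(157,m{\left(10,-5 \right)} \right)} = -47147 - 2 \cdot 10 \left(-5\right) = -47147 - -100 = -47147 + 100 = -47047$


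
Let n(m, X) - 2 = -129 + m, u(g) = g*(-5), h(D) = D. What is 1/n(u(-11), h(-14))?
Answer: -1/72 ≈ -0.013889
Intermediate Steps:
u(g) = -5*g
n(m, X) = -127 + m (n(m, X) = 2 + (-129 + m) = -127 + m)
1/n(u(-11), h(-14)) = 1/(-127 - 5*(-11)) = 1/(-127 + 55) = 1/(-72) = -1/72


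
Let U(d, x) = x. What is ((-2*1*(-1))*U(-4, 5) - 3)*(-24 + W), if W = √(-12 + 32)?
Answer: -168 + 14*√5 ≈ -136.70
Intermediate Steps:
W = 2*√5 (W = √20 = 2*√5 ≈ 4.4721)
((-2*1*(-1))*U(-4, 5) - 3)*(-24 + W) = ((-2*1*(-1))*5 - 3)*(-24 + 2*√5) = (-2*(-1)*5 - 3)*(-24 + 2*√5) = (2*5 - 3)*(-24 + 2*√5) = (10 - 3)*(-24 + 2*√5) = 7*(-24 + 2*√5) = -168 + 14*√5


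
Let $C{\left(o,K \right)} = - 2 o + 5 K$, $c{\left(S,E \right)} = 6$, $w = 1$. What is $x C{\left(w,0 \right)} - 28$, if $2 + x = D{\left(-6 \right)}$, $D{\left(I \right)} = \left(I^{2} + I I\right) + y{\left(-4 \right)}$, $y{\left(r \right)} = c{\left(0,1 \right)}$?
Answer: $-180$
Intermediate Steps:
$y{\left(r \right)} = 6$
$D{\left(I \right)} = 6 + 2 I^{2}$ ($D{\left(I \right)} = \left(I^{2} + I I\right) + 6 = \left(I^{2} + I^{2}\right) + 6 = 2 I^{2} + 6 = 6 + 2 I^{2}$)
$x = 76$ ($x = -2 + \left(6 + 2 \left(-6\right)^{2}\right) = -2 + \left(6 + 2 \cdot 36\right) = -2 + \left(6 + 72\right) = -2 + 78 = 76$)
$x C{\left(w,0 \right)} - 28 = 76 \left(\left(-2\right) 1 + 5 \cdot 0\right) - 28 = 76 \left(-2 + 0\right) - 28 = 76 \left(-2\right) - 28 = -152 - 28 = -180$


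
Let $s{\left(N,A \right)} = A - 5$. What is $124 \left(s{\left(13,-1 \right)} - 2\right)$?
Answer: $-992$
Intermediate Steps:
$s{\left(N,A \right)} = -5 + A$ ($s{\left(N,A \right)} = A - 5 = -5 + A$)
$124 \left(s{\left(13,-1 \right)} - 2\right) = 124 \left(\left(-5 - 1\right) - 2\right) = 124 \left(-6 - 2\right) = 124 \left(-8\right) = -992$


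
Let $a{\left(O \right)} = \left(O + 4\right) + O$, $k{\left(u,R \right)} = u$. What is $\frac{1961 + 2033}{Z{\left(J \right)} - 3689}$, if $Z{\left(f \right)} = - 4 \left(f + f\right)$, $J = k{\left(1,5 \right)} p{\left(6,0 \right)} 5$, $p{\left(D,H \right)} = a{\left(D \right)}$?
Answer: $- \frac{3994}{4329} \approx -0.92262$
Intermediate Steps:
$a{\left(O \right)} = 4 + 2 O$ ($a{\left(O \right)} = \left(4 + O\right) + O = 4 + 2 O$)
$p{\left(D,H \right)} = 4 + 2 D$
$J = 80$ ($J = 1 \left(4 + 2 \cdot 6\right) 5 = 1 \left(4 + 12\right) 5 = 1 \cdot 16 \cdot 5 = 16 \cdot 5 = 80$)
$Z{\left(f \right)} = - 8 f$ ($Z{\left(f \right)} = - 4 \cdot 2 f = - 8 f$)
$\frac{1961 + 2033}{Z{\left(J \right)} - 3689} = \frac{1961 + 2033}{\left(-8\right) 80 - 3689} = \frac{3994}{-640 - 3689} = \frac{3994}{-4329} = 3994 \left(- \frac{1}{4329}\right) = - \frac{3994}{4329}$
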